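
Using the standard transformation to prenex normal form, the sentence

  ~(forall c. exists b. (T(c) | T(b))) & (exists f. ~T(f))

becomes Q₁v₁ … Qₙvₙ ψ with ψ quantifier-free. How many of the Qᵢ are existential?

Push ¬ through the quantifiers and connectives to reach negation normal form:
  (exists c. forall b. (~T(c) & ~T(b))) & (exists f. ~T(f))
Pull the quantifiers to the front (each side's bound variable is not free in the other side):
  exists c. forall b. exists f. (~T(c) & ~T(b) & ~T(f))
The prefix is exists c forall b exists f: 1 universal, 2 existential.

2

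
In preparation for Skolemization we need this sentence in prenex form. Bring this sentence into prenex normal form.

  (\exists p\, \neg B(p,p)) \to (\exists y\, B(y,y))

Eliminate → and ↔ using ¬ and ∨.
  \neg (\exists p\, \neg B(p,p)) \lor (\exists y\, B(y,y))
Push ¬ through the quantifiers and connectives to reach negation normal form:
  (\forall p\, B(p,p)) \lor (\exists y\, B(y,y))
Extract every quantifier outward, since the variables are now distinct and don't occur free across branches:
  \forall p\, \exists y\, (B(p,p) \lor B(y,y))

\forall p\, \exists y\, (B(p,p) \lor B(y,y))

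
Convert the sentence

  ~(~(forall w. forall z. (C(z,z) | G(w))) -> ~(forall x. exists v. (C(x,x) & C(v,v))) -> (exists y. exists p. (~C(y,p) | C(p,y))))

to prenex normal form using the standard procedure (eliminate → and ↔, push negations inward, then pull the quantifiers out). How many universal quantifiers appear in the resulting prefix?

First replace A → B with ¬A ∨ B.
  ~(~~(forall w. forall z. (C(z,z) | G(w))) | ~~(forall x. exists v. (C(x,x) & C(v,v))) | (exists y. exists p. (~C(y,p) | C(p,y))))
Push ¬ through the quantifiers and connectives to reach negation normal form:
  (exists w. exists z. (~C(z,z) & ~G(w))) & (exists x. forall v. (~C(x,x) | ~C(v,v))) & (forall y. forall p. (C(y,p) & ~C(p,y)))
All bound variables are already distinct, so no renaming is needed.
Extract every quantifier outward, since the variables are now distinct and don't occur free across branches:
  exists w. exists z. exists x. forall v. forall y. forall p. (~C(z,z) & ~G(w) & (~C(x,x) | ~C(v,v)) & C(y,p) & ~C(p,y))
The prefix is exists w exists z exists x forall v forall y forall p: 3 universal, 3 existential.

3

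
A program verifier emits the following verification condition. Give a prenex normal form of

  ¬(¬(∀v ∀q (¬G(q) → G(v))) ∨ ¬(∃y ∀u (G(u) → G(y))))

Eliminate → and ↔ using ¬ and ∨.
  ¬(¬(∀v ∀q (¬¬G(q) ∨ G(v))) ∨ ¬(∃y ∀u (¬G(u) ∨ G(y))))
Push ¬ through the quantifiers and connectives to reach negation normal form:
  (∀v ∀q (G(q) ∨ G(v))) ∧ (∃y ∀u (¬G(u) ∨ G(y)))
All bound variables are already distinct, so no renaming is needed.
Finally move all quantifiers to the prefix:
  ∀v ∀q ∃y ∀u ((G(q) ∨ G(v)) ∧ (¬G(u) ∨ G(y)))

∀v ∀q ∃y ∀u ((G(q) ∨ G(v)) ∧ (¬G(u) ∨ G(y)))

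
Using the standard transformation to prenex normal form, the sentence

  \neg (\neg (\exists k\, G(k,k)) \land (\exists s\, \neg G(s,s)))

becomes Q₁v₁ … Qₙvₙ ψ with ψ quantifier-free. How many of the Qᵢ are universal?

Push ¬ through the quantifiers and connectives to reach negation normal form:
  (\exists k\, G(k,k)) \lor (\forall s\, G(s,s))
All bound variables are already distinct, so no renaming is needed.
Finally move all quantifiers to the prefix:
  \exists k\, \forall s\, (G(k,k) \lor G(s,s))
The prefix is \exists k \forall s: 1 universal, 1 existential.

1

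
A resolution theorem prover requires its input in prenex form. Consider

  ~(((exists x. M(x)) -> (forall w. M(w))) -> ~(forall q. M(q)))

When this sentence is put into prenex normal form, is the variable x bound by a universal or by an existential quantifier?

First replace A → B with ¬A ∨ B.
  ~(~(~(exists x. M(x)) | (forall w. M(w))) | ~(forall q. M(q)))
Drive negations inward (¬∀x A ≡ ∃x ¬A, ¬∃x A ≡ ∀x ¬A, De Morgan for ∧/∨):
  ((forall x. ~M(x)) | (forall w. M(w))) & (forall q. M(q))
All bound variables are already distinct, so no renaming is needed.
Pull the quantifiers to the front (each side's bound variable is not free in the other side):
  forall x. forall w. forall q. ((~M(x) | M(w)) & M(q))
The quantifier exists x sits under an odd number of negations (counting the antecedent side of each →), so it flips to forall x.

universal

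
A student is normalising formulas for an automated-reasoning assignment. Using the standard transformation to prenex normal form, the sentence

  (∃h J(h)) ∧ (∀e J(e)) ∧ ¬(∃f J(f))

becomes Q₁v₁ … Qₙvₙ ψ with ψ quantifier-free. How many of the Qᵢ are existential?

1

Drive negations inward (¬∀x A ≡ ∃x ¬A, ¬∃x A ≡ ∀x ¬A, De Morgan for ∧/∨):
  (∃h J(h)) ∧ (∀e J(e)) ∧ (∀f ¬J(f))
Extract every quantifier outward, since the variables are now distinct and don't occur free across branches:
  ∃h ∀e ∀f (J(h) ∧ J(e) ∧ ¬J(f))
The prefix is ∃h ∀e ∀f: 2 universal, 1 existential.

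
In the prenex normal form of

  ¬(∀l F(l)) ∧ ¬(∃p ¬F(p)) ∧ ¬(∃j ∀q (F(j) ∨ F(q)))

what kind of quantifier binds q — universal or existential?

Move each ¬ inward, flipping quantifiers it crosses:
  (∃l ¬F(l)) ∧ (∀p F(p)) ∧ (∀j ∃q (¬F(j) ∧ ¬F(q)))
All bound variables are already distinct, so no renaming is needed.
Finally move all quantifiers to the prefix:
  ∃l ∀p ∀j ∃q (¬F(l) ∧ F(p) ∧ ¬F(j) ∧ ¬F(q))
The quantifier ∀q sits under an odd number of negations, so it flips to ∃q.

existential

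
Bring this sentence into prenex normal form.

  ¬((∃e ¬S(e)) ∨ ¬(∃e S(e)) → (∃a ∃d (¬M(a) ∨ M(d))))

Rewrite implications/biconditionals: A → B as ¬A ∨ B.
  ¬(¬((∃e ¬S(e)) ∨ ¬(∃e S(e))) ∨ (∃a ∃d (¬M(a) ∨ M(d))))
Drive negations inward (¬∀x A ≡ ∃x ¬A, ¬∃x A ≡ ∀x ¬A, De Morgan for ∧/∨):
  ((∃e ¬S(e)) ∨ (∀e ¬S(e))) ∧ (∀a ∀d (M(a) ∧ ¬M(d)))
Rename bound variables to avoid capture: e↦w1.
  ((∃e ¬S(e)) ∨ (∀w1 ¬S(w1))) ∧ (∀a ∀d (M(a) ∧ ¬M(d)))
Pull the quantifiers to the front (each side's bound variable is not free in the other side):
  ∃e ∀w1 ∀a ∀d ((¬S(e) ∨ ¬S(w1)) ∧ M(a) ∧ ¬M(d))

∃e ∀w1 ∀a ∀d ((¬S(e) ∨ ¬S(w1)) ∧ M(a) ∧ ¬M(d))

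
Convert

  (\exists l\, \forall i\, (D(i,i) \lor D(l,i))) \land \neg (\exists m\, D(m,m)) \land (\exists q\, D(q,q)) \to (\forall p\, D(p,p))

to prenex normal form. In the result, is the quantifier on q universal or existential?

universal

Rewrite implications/biconditionals: A → B as ¬A ∨ B.
  \neg ((\exists l\, \forall i\, (D(i,i) \lor D(l,i))) \land \neg (\exists m\, D(m,m)) \land (\exists q\, D(q,q))) \lor (\forall p\, D(p,p))
Move each ¬ inward, flipping quantifiers it crosses:
  (\forall l\, \exists i\, (\neg D(i,i) \land \neg D(l,i))) \lor (\exists m\, D(m,m)) \lor (\forall q\, \neg D(q,q)) \lor (\forall p\, D(p,p))
All bound variables are already distinct, so no renaming is needed.
Extract every quantifier outward, since the variables are now distinct and don't occur free across branches:
  \forall l\, \exists i\, \exists m\, \forall q\, \forall p\, (\neg D(i,i) \land \neg D(l,i) \lor D(m,m) \lor \neg D(q,q) \lor D(p,p))
The quantifier \exists q sits under an odd number of negations (counting the antecedent side of each →), so it flips to \forall q.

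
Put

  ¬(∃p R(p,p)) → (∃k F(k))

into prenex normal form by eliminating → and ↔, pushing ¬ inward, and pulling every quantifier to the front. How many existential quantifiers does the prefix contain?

Eliminate → and ↔ using ¬ and ∨.
  ¬¬(∃p R(p,p)) ∨ (∃k F(k))
Move each ¬ inward, flipping quantifiers it crosses:
  (∃p R(p,p)) ∨ (∃k F(k))
All bound variables are already distinct, so no renaming is needed.
Extract every quantifier outward, since the variables are now distinct and don't occur free across branches:
  ∃p ∃k (R(p,p) ∨ F(k))
The prefix is ∃p ∃k: 0 universal, 2 existential.

2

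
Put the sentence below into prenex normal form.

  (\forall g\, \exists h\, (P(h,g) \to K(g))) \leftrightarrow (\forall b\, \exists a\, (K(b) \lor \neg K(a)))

\exists g\, \forall h\, \forall b\, \exists a\, \exists v1\, \forall p\, \forall z1\, \exists y\, ((P(h,g) \land \neg K(g) \lor K(b) \lor \neg K(a)) \land (\neg K(v1) \land K(p) \lor \neg P(y,z1) \lor K(z1)))

Eliminate → and ↔ using ¬ and ∨; A ↔ B as (¬A ∨ B) ∧ (¬B ∨ A).
  (\neg (\forall g\, \exists h\, (\neg P(h,g) \lor K(g))) \lor (\forall b\, \exists a\, (K(b) \lor \neg K(a)))) \land (\neg (\forall b\, \exists a\, (K(b) \lor \neg K(a))) \lor (\forall g\, \exists h\, (\neg P(h,g) \lor K(g))))
Move each ¬ inward, flipping quantifiers it crosses:
  ((\exists g\, \forall h\, (P(h,g) \land \neg K(g))) \lor (\forall b\, \exists a\, (K(b) \lor \neg K(a)))) \land ((\exists b\, \forall a\, (\neg K(b) \land K(a))) \lor (\forall g\, \exists h\, (\neg P(h,g) \lor K(g))))
Rename bound variables to avoid capture: b↦v1, a↦p, g↦z1, h↦y.
  ((\exists g\, \forall h\, (P(h,g) \land \neg K(g))) \lor (\forall b\, \exists a\, (K(b) \lor \neg K(a)))) \land ((\exists v1\, \forall p\, (\neg K(v1) \land K(p))) \lor (\forall z1\, \exists y\, (\neg P(y,z1) \lor K(z1))))
Pull the quantifiers to the front (each side's bound variable is not free in the other side):
  \exists g\, \forall h\, \forall b\, \exists a\, \exists v1\, \forall p\, \forall z1\, \exists y\, ((P(h,g) \land \neg K(g) \lor K(b) \lor \neg K(a)) \land (\neg K(v1) \land K(p) \lor \neg P(y,z1) \lor K(z1)))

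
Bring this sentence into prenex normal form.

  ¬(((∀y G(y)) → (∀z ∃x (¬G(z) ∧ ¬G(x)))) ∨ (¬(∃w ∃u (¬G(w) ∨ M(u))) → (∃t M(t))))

∀y ∃z ∀x ∀w ∀u ∀t (G(y) ∧ (G(z) ∨ G(x)) ∧ G(w) ∧ ¬M(u) ∧ ¬M(t))

Rewrite implications/biconditionals: A → B as ¬A ∨ B.
  ¬(¬(∀y G(y)) ∨ (∀z ∃x (¬G(z) ∧ ¬G(x))) ∨ ¬¬(∃w ∃u (¬G(w) ∨ M(u))) ∨ (∃t M(t)))
Move each ¬ inward, flipping quantifiers it crosses:
  (∀y G(y)) ∧ (∃z ∀x (G(z) ∨ G(x))) ∧ (∀w ∀u (G(w) ∧ ¬M(u))) ∧ (∀t ¬M(t))
Extract every quantifier outward, since the variables are now distinct and don't occur free across branches:
  ∀y ∃z ∀x ∀w ∀u ∀t (G(y) ∧ (G(z) ∨ G(x)) ∧ G(w) ∧ ¬M(u) ∧ ¬M(t))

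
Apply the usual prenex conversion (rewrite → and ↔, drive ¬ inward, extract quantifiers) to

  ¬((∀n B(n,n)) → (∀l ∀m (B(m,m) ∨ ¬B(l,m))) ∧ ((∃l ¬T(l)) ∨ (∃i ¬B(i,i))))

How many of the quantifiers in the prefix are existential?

First replace A → B with ¬A ∨ B.
  ¬(¬(∀n B(n,n)) ∨ (∀l ∀m (B(m,m) ∨ ¬B(l,m))) ∧ ((∃l ¬T(l)) ∨ (∃i ¬B(i,i))))
Push ¬ through the quantifiers and connectives to reach negation normal form:
  (∀n B(n,n)) ∧ ((∃l ∃m (¬B(m,m) ∧ B(l,m))) ∨ (∀l T(l)) ∧ (∀i B(i,i)))
Rename bound variables to avoid capture: l↦p.
  (∀n B(n,n)) ∧ ((∃l ∃m (¬B(m,m) ∧ B(l,m))) ∨ (∀p T(p)) ∧ (∀i B(i,i)))
Pull the quantifiers to the front (each side's bound variable is not free in the other side):
  ∀n ∃l ∃m ∀p ∀i (B(n,n) ∧ (¬B(m,m) ∧ B(l,m) ∨ T(p) ∧ B(i,i)))
The prefix is ∀n ∃l ∃m ∀p ∀i: 3 universal, 2 existential.

2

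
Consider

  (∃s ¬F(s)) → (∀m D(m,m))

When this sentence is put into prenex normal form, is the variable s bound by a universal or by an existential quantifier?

universal

Eliminate → and ↔ using ¬ and ∨.
  ¬(∃s ¬F(s)) ∨ (∀m D(m,m))
Push ¬ through the quantifiers and connectives to reach negation normal form:
  (∀s F(s)) ∨ (∀m D(m,m))
Finally move all quantifiers to the prefix:
  ∀s ∀m (F(s) ∨ D(m,m))
The quantifier ∃s sits under an odd number of negations (counting the antecedent side of each →), so it flips to ∀s.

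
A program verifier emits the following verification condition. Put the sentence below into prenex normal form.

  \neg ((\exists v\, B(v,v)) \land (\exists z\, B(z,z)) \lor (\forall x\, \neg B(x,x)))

\forall v\, \forall z\, \exists x\, ((\neg B(v,v) \lor \neg B(z,z)) \land B(x,x))

Push ¬ through the quantifiers and connectives to reach negation normal form:
  ((\forall v\, \neg B(v,v)) \lor (\forall z\, \neg B(z,z))) \land (\exists x\, B(x,x))
All bound variables are already distinct, so no renaming is needed.
Extract every quantifier outward, since the variables are now distinct and don't occur free across branches:
  \forall v\, \forall z\, \exists x\, ((\neg B(v,v) \lor \neg B(z,z)) \land B(x,x))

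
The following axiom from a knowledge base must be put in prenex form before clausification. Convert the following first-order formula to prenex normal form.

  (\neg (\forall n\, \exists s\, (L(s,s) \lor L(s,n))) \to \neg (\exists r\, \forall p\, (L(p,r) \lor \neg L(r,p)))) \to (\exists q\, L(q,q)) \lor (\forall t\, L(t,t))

\exists n\, \forall s\, \exists r\, \forall p\, \exists q\, \forall t\, (\neg L(s,s) \land \neg L(s,n) \land (L(p,r) \lor \neg L(r,p)) \lor L(q,q) \lor L(t,t))

First replace A → B with ¬A ∨ B.
  \neg (\neg \neg (\forall n\, \exists s\, (L(s,s) \lor L(s,n))) \lor \neg (\exists r\, \forall p\, (L(p,r) \lor \neg L(r,p)))) \lor (\exists q\, L(q,q)) \lor (\forall t\, L(t,t))
Drive negations inward (¬∀x A ≡ ∃x ¬A, ¬∃x A ≡ ∀x ¬A, De Morgan for ∧/∨):
  (\exists n\, \forall s\, (\neg L(s,s) \land \neg L(s,n))) \land (\exists r\, \forall p\, (L(p,r) \lor \neg L(r,p))) \lor (\exists q\, L(q,q)) \lor (\forall t\, L(t,t))
All bound variables are already distinct, so no renaming is needed.
Finally move all quantifiers to the prefix:
  \exists n\, \forall s\, \exists r\, \forall p\, \exists q\, \forall t\, (\neg L(s,s) \land \neg L(s,n) \land (L(p,r) \lor \neg L(r,p)) \lor L(q,q) \lor L(t,t))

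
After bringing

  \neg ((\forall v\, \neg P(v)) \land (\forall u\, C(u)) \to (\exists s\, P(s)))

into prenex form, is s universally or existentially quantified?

Eliminate → and ↔ using ¬ and ∨.
  \neg (\neg ((\forall v\, \neg P(v)) \land (\forall u\, C(u))) \lor (\exists s\, P(s)))
Drive negations inward (¬∀x A ≡ ∃x ¬A, ¬∃x A ≡ ∀x ¬A, De Morgan for ∧/∨):
  (\forall v\, \neg P(v)) \land (\forall u\, C(u)) \land (\forall s\, \neg P(s))
All bound variables are already distinct, so no renaming is needed.
Extract every quantifier outward, since the variables are now distinct and don't occur free across branches:
  \forall v\, \forall u\, \forall s\, (\neg P(v) \land C(u) \land \neg P(s))
The quantifier \exists s sits under an odd number of negations (counting the antecedent side of each →), so it flips to \forall s.

universal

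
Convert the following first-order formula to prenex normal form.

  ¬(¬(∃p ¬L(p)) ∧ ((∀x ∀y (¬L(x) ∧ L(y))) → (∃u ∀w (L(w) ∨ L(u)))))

First replace A → B with ¬A ∨ B.
  ¬(¬(∃p ¬L(p)) ∧ (¬(∀x ∀y (¬L(x) ∧ L(y))) ∨ (∃u ∀w (L(w) ∨ L(u)))))
Move each ¬ inward, flipping quantifiers it crosses:
  (∃p ¬L(p)) ∨ (∀x ∀y (¬L(x) ∧ L(y))) ∧ (∀u ∃w (¬L(w) ∧ ¬L(u)))
All bound variables are already distinct, so no renaming is needed.
Extract every quantifier outward, since the variables are now distinct and don't occur free across branches:
  ∃p ∀x ∀y ∀u ∃w (¬L(p) ∨ ¬L(x) ∧ L(y) ∧ ¬L(w) ∧ ¬L(u))

∃p ∀x ∀y ∀u ∃w (¬L(p) ∨ ¬L(x) ∧ L(y) ∧ ¬L(w) ∧ ¬L(u))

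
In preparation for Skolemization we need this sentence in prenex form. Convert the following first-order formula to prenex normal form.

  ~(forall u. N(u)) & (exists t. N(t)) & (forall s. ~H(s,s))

Drive negations inward (¬∀x A ≡ ∃x ¬A, ¬∃x A ≡ ∀x ¬A, De Morgan for ∧/∨):
  (exists u. ~N(u)) & (exists t. N(t)) & (forall s. ~H(s,s))
All bound variables are already distinct, so no renaming is needed.
Finally move all quantifiers to the prefix:
  exists u. exists t. forall s. (~N(u) & N(t) & ~H(s,s))

exists u. exists t. forall s. (~N(u) & N(t) & ~H(s,s))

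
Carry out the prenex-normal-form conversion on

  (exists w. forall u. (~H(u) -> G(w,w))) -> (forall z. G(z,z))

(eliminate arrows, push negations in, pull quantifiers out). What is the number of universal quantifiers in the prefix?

First replace A → B with ¬A ∨ B.
  ~(exists w. forall u. (~~H(u) | G(w,w))) | (forall z. G(z,z))
Push ¬ through the quantifiers and connectives to reach negation normal form:
  (forall w. exists u. (~H(u) & ~G(w,w))) | (forall z. G(z,z))
Pull the quantifiers to the front (each side's bound variable is not free in the other side):
  forall w. exists u. forall z. (~H(u) & ~G(w,w) | G(z,z))
The prefix is forall w exists u forall z: 2 universal, 1 existential.

2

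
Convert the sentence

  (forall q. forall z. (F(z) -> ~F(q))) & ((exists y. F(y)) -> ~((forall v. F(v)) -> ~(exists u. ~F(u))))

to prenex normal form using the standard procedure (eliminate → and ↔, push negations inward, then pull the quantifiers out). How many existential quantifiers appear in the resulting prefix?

1

First replace A → B with ¬A ∨ B.
  (forall q. forall z. (~F(z) | ~F(q))) & (~(exists y. F(y)) | ~(~(forall v. F(v)) | ~(exists u. ~F(u))))
Move each ¬ inward, flipping quantifiers it crosses:
  (forall q. forall z. (~F(z) | ~F(q))) & ((forall y. ~F(y)) | (forall v. F(v)) & (exists u. ~F(u)))
All bound variables are already distinct, so no renaming is needed.
Pull the quantifiers to the front (each side's bound variable is not free in the other side):
  forall q. forall z. forall y. forall v. exists u. ((~F(z) | ~F(q)) & (~F(y) | F(v) & ~F(u)))
The prefix is forall q forall z forall y forall v exists u: 4 universal, 1 existential.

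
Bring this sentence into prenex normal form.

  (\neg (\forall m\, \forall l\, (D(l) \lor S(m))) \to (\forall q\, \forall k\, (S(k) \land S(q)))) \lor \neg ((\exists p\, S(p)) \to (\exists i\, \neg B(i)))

\forall m\, \forall l\, \forall q\, \forall k\, \exists p\, \forall i\, (D(l) \lor S(m) \lor S(k) \land S(q) \lor S(p) \land B(i))

Rewrite implications/biconditionals: A → B as ¬A ∨ B.
  \neg \neg (\forall m\, \forall l\, (D(l) \lor S(m))) \lor (\forall q\, \forall k\, (S(k) \land S(q))) \lor \neg (\neg (\exists p\, S(p)) \lor (\exists i\, \neg B(i)))
Move each ¬ inward, flipping quantifiers it crosses:
  (\forall m\, \forall l\, (D(l) \lor S(m))) \lor (\forall q\, \forall k\, (S(k) \land S(q))) \lor (\exists p\, S(p)) \land (\forall i\, B(i))
All bound variables are already distinct, so no renaming is needed.
Finally move all quantifiers to the prefix:
  \forall m\, \forall l\, \forall q\, \forall k\, \exists p\, \forall i\, (D(l) \lor S(m) \lor S(k) \land S(q) \lor S(p) \land B(i))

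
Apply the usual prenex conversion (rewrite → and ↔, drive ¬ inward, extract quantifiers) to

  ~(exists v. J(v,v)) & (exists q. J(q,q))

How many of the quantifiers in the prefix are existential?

1

Move each ¬ inward, flipping quantifiers it crosses:
  (forall v. ~J(v,v)) & (exists q. J(q,q))
Pull the quantifiers to the front (each side's bound variable is not free in the other side):
  forall v. exists q. (~J(v,v) & J(q,q))
The prefix is forall v exists q: 1 universal, 1 existential.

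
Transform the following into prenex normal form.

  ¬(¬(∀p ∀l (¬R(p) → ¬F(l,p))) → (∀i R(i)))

Rewrite implications/biconditionals: A → B as ¬A ∨ B.
  ¬(¬¬(∀p ∀l (¬¬R(p) ∨ ¬F(l,p))) ∨ (∀i R(i)))
Move each ¬ inward, flipping quantifiers it crosses:
  (∃p ∃l (¬R(p) ∧ F(l,p))) ∧ (∃i ¬R(i))
All bound variables are already distinct, so no renaming is needed.
Pull the quantifiers to the front (each side's bound variable is not free in the other side):
  ∃p ∃l ∃i (¬R(p) ∧ F(l,p) ∧ ¬R(i))

∃p ∃l ∃i (¬R(p) ∧ F(l,p) ∧ ¬R(i))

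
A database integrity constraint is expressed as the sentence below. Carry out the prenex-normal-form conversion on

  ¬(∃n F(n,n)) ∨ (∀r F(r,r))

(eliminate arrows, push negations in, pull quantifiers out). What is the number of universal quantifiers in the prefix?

2

Move each ¬ inward, flipping quantifiers it crosses:
  (∀n ¬F(n,n)) ∨ (∀r F(r,r))
All bound variables are already distinct, so no renaming is needed.
Finally move all quantifiers to the prefix:
  ∀n ∀r (¬F(n,n) ∨ F(r,r))
The prefix is ∀n ∀r: 2 universal, 0 existential.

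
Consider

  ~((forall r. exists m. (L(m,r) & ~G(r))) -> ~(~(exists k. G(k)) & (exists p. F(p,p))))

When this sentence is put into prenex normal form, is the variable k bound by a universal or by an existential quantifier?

Rewrite implications/biconditionals: A → B as ¬A ∨ B.
  ~(~(forall r. exists m. (L(m,r) & ~G(r))) | ~(~(exists k. G(k)) & (exists p. F(p,p))))
Move each ¬ inward, flipping quantifiers it crosses:
  (forall r. exists m. (L(m,r) & ~G(r))) & (forall k. ~G(k)) & (exists p. F(p,p))
All bound variables are already distinct, so no renaming is needed.
Extract every quantifier outward, since the variables are now distinct and don't occur free across branches:
  forall r. exists m. forall k. exists p. (L(m,r) & ~G(r) & ~G(k) & F(p,p))
The quantifier exists k sits under an odd number of negations (counting the antecedent side of each →), so it flips to forall k.

universal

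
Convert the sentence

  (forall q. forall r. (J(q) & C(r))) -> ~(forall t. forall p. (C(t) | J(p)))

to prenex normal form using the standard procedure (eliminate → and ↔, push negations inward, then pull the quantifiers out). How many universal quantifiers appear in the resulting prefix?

Eliminate → and ↔ using ¬ and ∨.
  ~(forall q. forall r. (J(q) & C(r))) | ~(forall t. forall p. (C(t) | J(p)))
Move each ¬ inward, flipping quantifiers it crosses:
  (exists q. exists r. (~J(q) | ~C(r))) | (exists t. exists p. (~C(t) & ~J(p)))
All bound variables are already distinct, so no renaming is needed.
Finally move all quantifiers to the prefix:
  exists q. exists r. exists t. exists p. (~J(q) | ~C(r) | ~C(t) & ~J(p))
The prefix is exists q exists r exists t exists p: 0 universal, 4 existential.

0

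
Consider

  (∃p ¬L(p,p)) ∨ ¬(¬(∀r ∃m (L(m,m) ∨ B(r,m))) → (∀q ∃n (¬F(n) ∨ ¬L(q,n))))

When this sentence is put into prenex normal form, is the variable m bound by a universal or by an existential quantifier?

universal

Rewrite implications/biconditionals: A → B as ¬A ∨ B.
  (∃p ¬L(p,p)) ∨ ¬(¬¬(∀r ∃m (L(m,m) ∨ B(r,m))) ∨ (∀q ∃n (¬F(n) ∨ ¬L(q,n))))
Drive negations inward (¬∀x A ≡ ∃x ¬A, ¬∃x A ≡ ∀x ¬A, De Morgan for ∧/∨):
  (∃p ¬L(p,p)) ∨ (∃r ∀m (¬L(m,m) ∧ ¬B(r,m))) ∧ (∃q ∀n (F(n) ∧ L(q,n)))
Finally move all quantifiers to the prefix:
  ∃p ∃r ∀m ∃q ∀n (¬L(p,p) ∨ ¬L(m,m) ∧ ¬B(r,m) ∧ F(n) ∧ L(q,n))
The quantifier ∃m sits under an odd number of negations (counting the antecedent side of each →), so it flips to ∀m.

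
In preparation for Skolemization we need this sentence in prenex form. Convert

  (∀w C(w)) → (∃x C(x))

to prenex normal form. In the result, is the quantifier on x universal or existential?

existential

First replace A → B with ¬A ∨ B.
  ¬(∀w C(w)) ∨ (∃x C(x))
Push ¬ through the quantifiers and connectives to reach negation normal form:
  (∃w ¬C(w)) ∨ (∃x C(x))
Finally move all quantifiers to the prefix:
  ∃w ∃x (¬C(w) ∨ C(x))
The quantifier ∃x sits under an even number of negations (counting the antecedent side of each →), so it remains existential.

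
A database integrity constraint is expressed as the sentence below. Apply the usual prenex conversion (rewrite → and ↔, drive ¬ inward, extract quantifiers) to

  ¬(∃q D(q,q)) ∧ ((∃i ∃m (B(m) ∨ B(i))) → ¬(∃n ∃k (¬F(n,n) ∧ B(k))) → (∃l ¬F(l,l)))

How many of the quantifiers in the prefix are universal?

First replace A → B with ¬A ∨ B.
  ¬(∃q D(q,q)) ∧ (¬(∃i ∃m (B(m) ∨ B(i))) ∨ ¬¬(∃n ∃k (¬F(n,n) ∧ B(k))) ∨ (∃l ¬F(l,l)))
Move each ¬ inward, flipping quantifiers it crosses:
  (∀q ¬D(q,q)) ∧ ((∀i ∀m (¬B(m) ∧ ¬B(i))) ∨ (∃n ∃k (¬F(n,n) ∧ B(k))) ∨ (∃l ¬F(l,l)))
All bound variables are already distinct, so no renaming is needed.
Finally move all quantifiers to the prefix:
  ∀q ∀i ∀m ∃n ∃k ∃l (¬D(q,q) ∧ (¬B(m) ∧ ¬B(i) ∨ ¬F(n,n) ∧ B(k) ∨ ¬F(l,l)))
The prefix is ∀q ∀i ∀m ∃n ∃k ∃l: 3 universal, 3 existential.

3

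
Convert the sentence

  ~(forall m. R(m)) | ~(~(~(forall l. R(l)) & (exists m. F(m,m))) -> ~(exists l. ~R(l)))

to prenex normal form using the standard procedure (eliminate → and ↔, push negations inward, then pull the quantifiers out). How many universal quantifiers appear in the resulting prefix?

First replace A → B with ¬A ∨ B.
  ~(forall m. R(m)) | ~(~~(~(forall l. R(l)) & (exists m. F(m,m))) | ~(exists l. ~R(l)))
Push ¬ through the quantifiers and connectives to reach negation normal form:
  (exists m. ~R(m)) | ((forall l. R(l)) | (forall m. ~F(m,m))) & (exists l. ~R(l))
Give each quantifier a distinct variable: m↦z, l↦w.
  (exists m. ~R(m)) | ((forall l. R(l)) | (forall z. ~F(z,z))) & (exists w. ~R(w))
Pull the quantifiers to the front (each side's bound variable is not free in the other side):
  exists m. forall l. forall z. exists w. (~R(m) | (R(l) | ~F(z,z)) & ~R(w))
The prefix is exists m forall l forall z exists w: 2 universal, 2 existential.

2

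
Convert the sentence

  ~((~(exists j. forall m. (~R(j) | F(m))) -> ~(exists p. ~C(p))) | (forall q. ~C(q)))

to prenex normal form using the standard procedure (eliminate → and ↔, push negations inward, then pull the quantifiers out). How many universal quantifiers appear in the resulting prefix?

Eliminate → and ↔ using ¬ and ∨.
  ~(~~(exists j. forall m. (~R(j) | F(m))) | ~(exists p. ~C(p)) | (forall q. ~C(q)))
Drive negations inward (¬∀x A ≡ ∃x ¬A, ¬∃x A ≡ ∀x ¬A, De Morgan for ∧/∨):
  (forall j. exists m. (R(j) & ~F(m))) & (exists p. ~C(p)) & (exists q. C(q))
All bound variables are already distinct, so no renaming is needed.
Finally move all quantifiers to the prefix:
  forall j. exists m. exists p. exists q. (R(j) & ~F(m) & ~C(p) & C(q))
The prefix is forall j exists m exists p exists q: 1 universal, 3 existential.

1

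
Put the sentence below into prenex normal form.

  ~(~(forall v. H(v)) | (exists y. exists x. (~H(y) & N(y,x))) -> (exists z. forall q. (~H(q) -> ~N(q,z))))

exists v. exists y. exists x. forall z. exists q. ((~H(v) | ~H(y) & N(y,x)) & ~H(q) & N(q,z))

Rewrite implications/biconditionals: A → B as ¬A ∨ B.
  ~(~(~(forall v. H(v)) | (exists y. exists x. (~H(y) & N(y,x)))) | (exists z. forall q. (~~H(q) | ~N(q,z))))
Move each ¬ inward, flipping quantifiers it crosses:
  ((exists v. ~H(v)) | (exists y. exists x. (~H(y) & N(y,x)))) & (forall z. exists q. (~H(q) & N(q,z)))
Pull the quantifiers to the front (each side's bound variable is not free in the other side):
  exists v. exists y. exists x. forall z. exists q. ((~H(v) | ~H(y) & N(y,x)) & ~H(q) & N(q,z))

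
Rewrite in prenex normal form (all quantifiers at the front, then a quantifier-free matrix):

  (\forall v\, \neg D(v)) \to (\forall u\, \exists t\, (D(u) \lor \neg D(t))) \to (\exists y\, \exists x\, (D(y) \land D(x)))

Eliminate → and ↔ using ¬ and ∨.
  \neg (\forall v\, \neg D(v)) \lor \neg (\forall u\, \exists t\, (D(u) \lor \neg D(t))) \lor (\exists y\, \exists x\, (D(y) \land D(x)))
Push ¬ through the quantifiers and connectives to reach negation normal form:
  (\exists v\, D(v)) \lor (\exists u\, \forall t\, (\neg D(u) \land D(t))) \lor (\exists y\, \exists x\, (D(y) \land D(x)))
All bound variables are already distinct, so no renaming is needed.
Finally move all quantifiers to the prefix:
  \exists v\, \exists u\, \forall t\, \exists y\, \exists x\, (D(v) \lor \neg D(u) \land D(t) \lor D(y) \land D(x))

\exists v\, \exists u\, \forall t\, \exists y\, \exists x\, (D(v) \lor \neg D(u) \land D(t) \lor D(y) \land D(x))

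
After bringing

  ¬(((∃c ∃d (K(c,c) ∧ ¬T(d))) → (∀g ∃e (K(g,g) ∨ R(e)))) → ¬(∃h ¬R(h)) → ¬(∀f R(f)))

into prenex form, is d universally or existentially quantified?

Eliminate → and ↔ using ¬ and ∨.
  ¬(¬(¬(∃c ∃d (K(c,c) ∧ ¬T(d))) ∨ (∀g ∃e (K(g,g) ∨ R(e)))) ∨ ¬¬(∃h ¬R(h)) ∨ ¬(∀f R(f)))
Push ¬ through the quantifiers and connectives to reach negation normal form:
  ((∀c ∀d (¬K(c,c) ∨ T(d))) ∨ (∀g ∃e (K(g,g) ∨ R(e)))) ∧ (∀h R(h)) ∧ (∀f R(f))
All bound variables are already distinct, so no renaming is needed.
Finally move all quantifiers to the prefix:
  ∀c ∀d ∀g ∃e ∀h ∀f ((¬K(c,c) ∨ T(d) ∨ K(g,g) ∨ R(e)) ∧ R(h) ∧ R(f))
The quantifier ∃d sits under an odd number of negations (counting the antecedent side of each →), so it flips to ∀d.

universal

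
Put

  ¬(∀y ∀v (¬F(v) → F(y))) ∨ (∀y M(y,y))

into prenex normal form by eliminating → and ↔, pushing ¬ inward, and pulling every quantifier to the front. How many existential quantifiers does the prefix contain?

Rewrite implications/biconditionals: A → B as ¬A ∨ B.
  ¬(∀y ∀v (¬¬F(v) ∨ F(y))) ∨ (∀y M(y,y))
Move each ¬ inward, flipping quantifiers it crosses:
  (∃y ∃v (¬F(v) ∧ ¬F(y))) ∨ (∀y M(y,y))
Rename bound variables to avoid capture: y↦x.
  (∃y ∃v (¬F(v) ∧ ¬F(y))) ∨ (∀x M(x,x))
Pull the quantifiers to the front (each side's bound variable is not free in the other side):
  ∃y ∃v ∀x (¬F(v) ∧ ¬F(y) ∨ M(x,x))
The prefix is ∃y ∃v ∀x: 1 universal, 2 existential.

2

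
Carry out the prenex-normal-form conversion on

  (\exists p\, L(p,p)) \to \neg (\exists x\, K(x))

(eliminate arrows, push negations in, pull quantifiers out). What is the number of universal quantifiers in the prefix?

Rewrite implications/biconditionals: A → B as ¬A ∨ B.
  \neg (\exists p\, L(p,p)) \lor \neg (\exists x\, K(x))
Push ¬ through the quantifiers and connectives to reach negation normal form:
  (\forall p\, \neg L(p,p)) \lor (\forall x\, \neg K(x))
All bound variables are already distinct, so no renaming is needed.
Finally move all quantifiers to the prefix:
  \forall p\, \forall x\, (\neg L(p,p) \lor \neg K(x))
The prefix is \forall p \forall x: 2 universal, 0 existential.

2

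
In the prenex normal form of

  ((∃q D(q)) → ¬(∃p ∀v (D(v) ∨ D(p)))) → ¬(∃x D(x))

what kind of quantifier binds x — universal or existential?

Rewrite implications/biconditionals: A → B as ¬A ∨ B.
  ¬(¬(∃q D(q)) ∨ ¬(∃p ∀v (D(v) ∨ D(p)))) ∨ ¬(∃x D(x))
Move each ¬ inward, flipping quantifiers it crosses:
  (∃q D(q)) ∧ (∃p ∀v (D(v) ∨ D(p))) ∨ (∀x ¬D(x))
All bound variables are already distinct, so no renaming is needed.
Extract every quantifier outward, since the variables are now distinct and don't occur free across branches:
  ∃q ∃p ∀v ∀x (D(q) ∧ (D(v) ∨ D(p)) ∨ ¬D(x))
The quantifier ∃x sits under an odd number of negations (counting the antecedent side of each →), so it flips to ∀x.

universal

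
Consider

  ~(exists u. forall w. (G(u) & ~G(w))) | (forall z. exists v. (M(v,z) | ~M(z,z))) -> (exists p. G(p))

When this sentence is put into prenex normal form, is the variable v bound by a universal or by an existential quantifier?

Rewrite implications/biconditionals: A → B as ¬A ∨ B.
  ~(~(exists u. forall w. (G(u) & ~G(w))) | (forall z. exists v. (M(v,z) | ~M(z,z)))) | (exists p. G(p))
Drive negations inward (¬∀x A ≡ ∃x ¬A, ¬∃x A ≡ ∀x ¬A, De Morgan for ∧/∨):
  (exists u. forall w. (G(u) & ~G(w))) & (exists z. forall v. (~M(v,z) & M(z,z))) | (exists p. G(p))
All bound variables are already distinct, so no renaming is needed.
Pull the quantifiers to the front (each side's bound variable is not free in the other side):
  exists u. forall w. exists z. forall v. exists p. (G(u) & ~G(w) & ~M(v,z) & M(z,z) | G(p))
The quantifier exists v sits under an odd number of negations (counting the antecedent side of each →), so it flips to forall v.

universal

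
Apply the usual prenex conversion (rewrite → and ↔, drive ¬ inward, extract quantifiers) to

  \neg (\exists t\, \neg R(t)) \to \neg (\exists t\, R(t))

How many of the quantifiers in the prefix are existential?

Rewrite implications/biconditionals: A → B as ¬A ∨ B.
  \neg \neg (\exists t\, \neg R(t)) \lor \neg (\exists t\, R(t))
Push ¬ through the quantifiers and connectives to reach negation normal form:
  (\exists t\, \neg R(t)) \lor (\forall t\, \neg R(t))
Standardize variables apart so no two quantifiers bind the same name: t↦v1.
  (\exists t\, \neg R(t)) \lor (\forall v1\, \neg R(v1))
Extract every quantifier outward, since the variables are now distinct and don't occur free across branches:
  \exists t\, \forall v1\, (\neg R(t) \lor \neg R(v1))
The prefix is \exists t \forall v1: 1 universal, 1 existential.

1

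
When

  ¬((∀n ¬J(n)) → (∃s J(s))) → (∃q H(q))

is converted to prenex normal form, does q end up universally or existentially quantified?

First replace A → B with ¬A ∨ B.
  ¬¬(¬(∀n ¬J(n)) ∨ (∃s J(s))) ∨ (∃q H(q))
Push ¬ through the quantifiers and connectives to reach negation normal form:
  (∃n J(n)) ∨ (∃s J(s)) ∨ (∃q H(q))
Extract every quantifier outward, since the variables are now distinct and don't occur free across branches:
  ∃n ∃s ∃q (J(n) ∨ J(s) ∨ H(q))
The quantifier ∃q sits under an even number of negations (counting the antecedent side of each →), so it remains existential.

existential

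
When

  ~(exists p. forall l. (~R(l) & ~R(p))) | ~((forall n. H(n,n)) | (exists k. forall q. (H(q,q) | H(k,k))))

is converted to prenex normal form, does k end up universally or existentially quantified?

universal

Push ¬ through the quantifiers and connectives to reach negation normal form:
  (forall p. exists l. (R(l) | R(p))) | (exists n. ~H(n,n)) & (forall k. exists q. (~H(q,q) & ~H(k,k)))
All bound variables are already distinct, so no renaming is needed.
Pull the quantifiers to the front (each side's bound variable is not free in the other side):
  forall p. exists l. exists n. forall k. exists q. (R(l) | R(p) | ~H(n,n) & ~H(q,q) & ~H(k,k))
The quantifier exists k sits under an odd number of negations, so it flips to forall k.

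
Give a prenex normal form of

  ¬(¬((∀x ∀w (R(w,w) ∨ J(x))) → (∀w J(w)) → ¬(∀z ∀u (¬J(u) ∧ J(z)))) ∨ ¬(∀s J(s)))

Rewrite implications/biconditionals: A → B as ¬A ∨ B.
  ¬(¬(¬(∀x ∀w (R(w,w) ∨ J(x))) ∨ ¬(∀w J(w)) ∨ ¬(∀z ∀u (¬J(u) ∧ J(z)))) ∨ ¬(∀s J(s)))
Move each ¬ inward, flipping quantifiers it crosses:
  ((∃x ∃w (¬R(w,w) ∧ ¬J(x))) ∨ (∃w ¬J(w)) ∨ (∃z ∃u (J(u) ∨ ¬J(z)))) ∧ (∀s J(s))
Standardize variables apart so no two quantifiers bind the same name: w↦u1.
  ((∃x ∃w (¬R(w,w) ∧ ¬J(x))) ∨ (∃u1 ¬J(u1)) ∨ (∃z ∃u (J(u) ∨ ¬J(z)))) ∧ (∀s J(s))
Extract every quantifier outward, since the variables are now distinct and don't occur free across branches:
  ∃x ∃w ∃u1 ∃z ∃u ∀s ((¬R(w,w) ∧ ¬J(x) ∨ ¬J(u1) ∨ J(u) ∨ ¬J(z)) ∧ J(s))

∃x ∃w ∃u1 ∃z ∃u ∀s ((¬R(w,w) ∧ ¬J(x) ∨ ¬J(u1) ∨ J(u) ∨ ¬J(z)) ∧ J(s))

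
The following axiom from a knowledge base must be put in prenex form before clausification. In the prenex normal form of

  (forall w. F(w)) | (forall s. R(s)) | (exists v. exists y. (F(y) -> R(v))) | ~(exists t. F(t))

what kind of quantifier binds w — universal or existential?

Eliminate → and ↔ using ¬ and ∨.
  (forall w. F(w)) | (forall s. R(s)) | (exists v. exists y. (~F(y) | R(v))) | ~(exists t. F(t))
Move each ¬ inward, flipping quantifiers it crosses:
  (forall w. F(w)) | (forall s. R(s)) | (exists v. exists y. (~F(y) | R(v))) | (forall t. ~F(t))
All bound variables are already distinct, so no renaming is needed.
Finally move all quantifiers to the prefix:
  forall w. forall s. exists v. exists y. forall t. (F(w) | R(s) | ~F(y) | R(v) | ~F(t))
The quantifier forall w sits under an even number of negations (counting the antecedent side of each →), so it remains universal.

universal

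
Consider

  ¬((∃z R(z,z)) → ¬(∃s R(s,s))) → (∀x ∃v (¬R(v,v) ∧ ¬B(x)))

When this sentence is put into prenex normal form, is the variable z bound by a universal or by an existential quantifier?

universal

First replace A → B with ¬A ∨ B.
  ¬¬(¬(∃z R(z,z)) ∨ ¬(∃s R(s,s))) ∨ (∀x ∃v (¬R(v,v) ∧ ¬B(x)))
Move each ¬ inward, flipping quantifiers it crosses:
  (∀z ¬R(z,z)) ∨ (∀s ¬R(s,s)) ∨ (∀x ∃v (¬R(v,v) ∧ ¬B(x)))
Finally move all quantifiers to the prefix:
  ∀z ∀s ∀x ∃v (¬R(z,z) ∨ ¬R(s,s) ∨ ¬R(v,v) ∧ ¬B(x))
The quantifier ∃z sits under an odd number of negations (counting the antecedent side of each →), so it flips to ∀z.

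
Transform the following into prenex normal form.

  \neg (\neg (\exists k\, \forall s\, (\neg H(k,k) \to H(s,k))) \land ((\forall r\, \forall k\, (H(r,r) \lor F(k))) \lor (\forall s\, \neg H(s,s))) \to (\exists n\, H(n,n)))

First replace A → B with ¬A ∨ B.
  \neg (\neg (\neg (\exists k\, \forall s\, (\neg \neg H(k,k) \lor H(s,k))) \land ((\forall r\, \forall k\, (H(r,r) \lor F(k))) \lor (\forall s\, \neg H(s,s)))) \lor (\exists n\, H(n,n)))
Move each ¬ inward, flipping quantifiers it crosses:
  (\forall k\, \exists s\, (\neg H(k,k) \land \neg H(s,k))) \land ((\forall r\, \forall k\, (H(r,r) \lor F(k))) \lor (\forall s\, \neg H(s,s))) \land (\forall n\, \neg H(n,n))
Standardize variables apart so no two quantifiers bind the same name: k↦v, s↦u1.
  (\forall k\, \exists s\, (\neg H(k,k) \land \neg H(s,k))) \land ((\forall r\, \forall v\, (H(r,r) \lor F(v))) \lor (\forall u1\, \neg H(u1,u1))) \land (\forall n\, \neg H(n,n))
Pull the quantifiers to the front (each side's bound variable is not free in the other side):
  \forall k\, \exists s\, \forall r\, \forall v\, \forall u1\, \forall n\, (\neg H(k,k) \land \neg H(s,k) \land (H(r,r) \lor F(v) \lor \neg H(u1,u1)) \land \neg H(n,n))

\forall k\, \exists s\, \forall r\, \forall v\, \forall u1\, \forall n\, (\neg H(k,k) \land \neg H(s,k) \land (H(r,r) \lor F(v) \lor \neg H(u1,u1)) \land \neg H(n,n))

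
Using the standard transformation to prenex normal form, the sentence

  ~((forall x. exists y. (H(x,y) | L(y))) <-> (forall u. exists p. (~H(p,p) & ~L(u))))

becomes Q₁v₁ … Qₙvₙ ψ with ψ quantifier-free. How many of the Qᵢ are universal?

Eliminate → and ↔ using ¬ and ∨; A ↔ B as (¬A ∨ B) ∧ (¬B ∨ A).
  ~((~(forall x. exists y. (H(x,y) | L(y))) | (forall u. exists p. (~H(p,p) & ~L(u)))) & (~(forall u. exists p. (~H(p,p) & ~L(u))) | (forall x. exists y. (H(x,y) | L(y)))))
Push ¬ through the quantifiers and connectives to reach negation normal form:
  (forall x. exists y. (H(x,y) | L(y))) & (exists u. forall p. (H(p,p) | L(u))) | (forall u. exists p. (~H(p,p) & ~L(u))) & (exists x. forall y. (~H(x,y) & ~L(y)))
Rename bound variables to avoid capture: u↦z, p↦v, x↦r, y↦u1.
  (forall x. exists y. (H(x,y) | L(y))) & (exists u. forall p. (H(p,p) | L(u))) | (forall z. exists v. (~H(v,v) & ~L(z))) & (exists r. forall u1. (~H(r,u1) & ~L(u1)))
Extract every quantifier outward, since the variables are now distinct and don't occur free across branches:
  forall x. exists y. exists u. forall p. forall z. exists v. exists r. forall u1. ((H(x,y) | L(y)) & (H(p,p) | L(u)) | ~H(v,v) & ~L(z) & ~H(r,u1) & ~L(u1))
The prefix is forall x exists y exists u forall p forall z exists v exists r forall u1: 4 universal, 4 existential.

4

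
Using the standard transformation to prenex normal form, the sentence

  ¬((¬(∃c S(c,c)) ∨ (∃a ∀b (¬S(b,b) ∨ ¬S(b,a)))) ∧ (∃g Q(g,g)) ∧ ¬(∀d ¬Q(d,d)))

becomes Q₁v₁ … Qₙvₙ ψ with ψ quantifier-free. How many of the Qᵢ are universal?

3

Move each ¬ inward, flipping quantifiers it crosses:
  (∃c S(c,c)) ∧ (∀a ∃b (S(b,b) ∧ S(b,a))) ∨ (∀g ¬Q(g,g)) ∨ (∀d ¬Q(d,d))
Pull the quantifiers to the front (each side's bound variable is not free in the other side):
  ∃c ∀a ∃b ∀g ∀d (S(c,c) ∧ S(b,b) ∧ S(b,a) ∨ ¬Q(g,g) ∨ ¬Q(d,d))
The prefix is ∃c ∀a ∃b ∀g ∀d: 3 universal, 2 existential.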